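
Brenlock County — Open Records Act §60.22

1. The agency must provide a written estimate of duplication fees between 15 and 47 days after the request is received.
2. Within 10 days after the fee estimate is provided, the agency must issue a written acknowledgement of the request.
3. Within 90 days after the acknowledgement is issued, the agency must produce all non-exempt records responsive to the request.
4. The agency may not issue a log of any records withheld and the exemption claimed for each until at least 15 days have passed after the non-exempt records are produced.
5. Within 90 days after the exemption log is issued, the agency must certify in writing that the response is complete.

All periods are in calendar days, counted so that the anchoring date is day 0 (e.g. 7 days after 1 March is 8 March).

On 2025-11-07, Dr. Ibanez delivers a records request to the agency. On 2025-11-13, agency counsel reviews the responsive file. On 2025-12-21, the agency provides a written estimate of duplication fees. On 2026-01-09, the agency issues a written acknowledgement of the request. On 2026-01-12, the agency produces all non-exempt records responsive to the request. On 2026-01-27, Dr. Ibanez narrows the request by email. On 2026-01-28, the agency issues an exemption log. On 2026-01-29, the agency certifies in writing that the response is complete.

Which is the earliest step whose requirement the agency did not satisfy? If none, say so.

Step 2

(1) the permitted window runs from 2025-11-07 + 15 = 2025-11-22 to 2025-11-07 + 47 = 2025-12-24; done 2025-12-21, which is between those dates.
(2) due by 2025-12-21 + 10 days = 2025-12-31; 2026-01-09 misses that deadline by 9 days.
No need to go further; step 2 was not satisfied.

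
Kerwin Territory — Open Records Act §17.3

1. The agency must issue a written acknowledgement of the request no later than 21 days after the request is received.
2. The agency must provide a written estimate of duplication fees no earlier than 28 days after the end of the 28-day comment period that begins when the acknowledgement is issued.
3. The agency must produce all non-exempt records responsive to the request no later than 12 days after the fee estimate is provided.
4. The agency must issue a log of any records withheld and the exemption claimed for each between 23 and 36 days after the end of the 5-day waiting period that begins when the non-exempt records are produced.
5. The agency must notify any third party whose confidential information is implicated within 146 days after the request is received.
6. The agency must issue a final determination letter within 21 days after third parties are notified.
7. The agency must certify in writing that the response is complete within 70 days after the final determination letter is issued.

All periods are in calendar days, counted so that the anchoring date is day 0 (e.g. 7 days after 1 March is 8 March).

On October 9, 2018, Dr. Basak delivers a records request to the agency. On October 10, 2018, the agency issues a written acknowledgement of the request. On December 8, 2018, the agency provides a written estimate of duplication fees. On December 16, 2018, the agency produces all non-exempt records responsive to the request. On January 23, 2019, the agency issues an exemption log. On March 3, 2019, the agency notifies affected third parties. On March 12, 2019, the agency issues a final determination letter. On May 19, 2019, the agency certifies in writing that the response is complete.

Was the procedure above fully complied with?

(1) due by October 9, 2018 + 21 days = October 30, 2018; done October 10, 2018 — timely.
(2) permitted from November 7, 2018 + 28 days = December 5, 2018 onward; done December 8, 2018, after the minimum wait.
(3) due by December 8, 2018 + 12 days = December 20, 2018; completed December 16, 2018, before the deadline.
(4) the permitted window runs from December 21, 2018 + 23 = January 13, 2019 to December 21, 2018 + 36 = January 26, 2019; done January 23, 2019, which is between those dates.
(5) due by October 9, 2018 + 146 days = March 4, 2019; done March 3, 2019 — timely.
(6) due by March 3, 2019 + 21 days = March 24, 2019; done March 12, 2019 — timely.
(7) due by March 12, 2019 + 70 days = May 21, 2019; completed May 19, 2019, before the deadline.

Yes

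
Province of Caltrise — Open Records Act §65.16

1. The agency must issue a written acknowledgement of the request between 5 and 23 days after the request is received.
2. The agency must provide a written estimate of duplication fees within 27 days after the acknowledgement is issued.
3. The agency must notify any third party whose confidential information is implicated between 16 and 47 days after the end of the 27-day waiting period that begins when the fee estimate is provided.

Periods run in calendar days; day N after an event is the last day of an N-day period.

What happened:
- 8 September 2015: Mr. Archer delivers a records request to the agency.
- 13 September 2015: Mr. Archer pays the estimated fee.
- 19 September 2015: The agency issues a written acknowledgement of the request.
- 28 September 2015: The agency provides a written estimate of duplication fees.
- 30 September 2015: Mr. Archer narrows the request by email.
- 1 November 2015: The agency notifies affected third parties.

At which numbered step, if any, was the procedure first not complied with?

Step 3

Step 1: the window is 5–23 days after 8 September 2015 (when the request is received), so 13 September 2015 through 1 October 2015; 19 September 2015 falls inside that range.
Step 2: 27 days after 19 September 2015 (when the acknowledgement is issued) is 16 October 2015; done 28 September 2015 — timely.
Step 3: the window is 16–47 days after 25 October 2015 (end of the 27-day waiting period, which began when the fee estimate is provided on 28 September 2015), so 10 November 2015 through 11 December 2015; done 1 November 2015 — 9 days before the window opened.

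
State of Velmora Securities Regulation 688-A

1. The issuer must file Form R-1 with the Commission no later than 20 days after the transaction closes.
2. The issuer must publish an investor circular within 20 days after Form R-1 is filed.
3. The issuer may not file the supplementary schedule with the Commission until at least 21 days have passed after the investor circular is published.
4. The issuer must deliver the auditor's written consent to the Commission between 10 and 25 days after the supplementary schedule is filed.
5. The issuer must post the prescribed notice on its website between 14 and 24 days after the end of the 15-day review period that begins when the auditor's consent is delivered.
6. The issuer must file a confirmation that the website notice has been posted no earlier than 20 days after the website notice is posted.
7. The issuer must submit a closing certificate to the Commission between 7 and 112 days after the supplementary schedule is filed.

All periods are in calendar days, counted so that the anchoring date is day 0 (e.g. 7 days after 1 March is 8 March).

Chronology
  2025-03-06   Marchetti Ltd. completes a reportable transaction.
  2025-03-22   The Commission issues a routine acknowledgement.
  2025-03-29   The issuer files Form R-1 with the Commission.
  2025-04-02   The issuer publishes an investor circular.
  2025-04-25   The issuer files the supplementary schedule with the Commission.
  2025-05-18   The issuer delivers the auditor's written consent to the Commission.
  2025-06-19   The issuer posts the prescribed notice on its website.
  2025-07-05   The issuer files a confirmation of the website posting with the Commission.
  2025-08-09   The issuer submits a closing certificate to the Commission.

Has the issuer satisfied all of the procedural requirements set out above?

(1) due by 2025-03-06 + 20 days = 2025-03-26; not done until 2025-03-29, 3 days after the deadline.

No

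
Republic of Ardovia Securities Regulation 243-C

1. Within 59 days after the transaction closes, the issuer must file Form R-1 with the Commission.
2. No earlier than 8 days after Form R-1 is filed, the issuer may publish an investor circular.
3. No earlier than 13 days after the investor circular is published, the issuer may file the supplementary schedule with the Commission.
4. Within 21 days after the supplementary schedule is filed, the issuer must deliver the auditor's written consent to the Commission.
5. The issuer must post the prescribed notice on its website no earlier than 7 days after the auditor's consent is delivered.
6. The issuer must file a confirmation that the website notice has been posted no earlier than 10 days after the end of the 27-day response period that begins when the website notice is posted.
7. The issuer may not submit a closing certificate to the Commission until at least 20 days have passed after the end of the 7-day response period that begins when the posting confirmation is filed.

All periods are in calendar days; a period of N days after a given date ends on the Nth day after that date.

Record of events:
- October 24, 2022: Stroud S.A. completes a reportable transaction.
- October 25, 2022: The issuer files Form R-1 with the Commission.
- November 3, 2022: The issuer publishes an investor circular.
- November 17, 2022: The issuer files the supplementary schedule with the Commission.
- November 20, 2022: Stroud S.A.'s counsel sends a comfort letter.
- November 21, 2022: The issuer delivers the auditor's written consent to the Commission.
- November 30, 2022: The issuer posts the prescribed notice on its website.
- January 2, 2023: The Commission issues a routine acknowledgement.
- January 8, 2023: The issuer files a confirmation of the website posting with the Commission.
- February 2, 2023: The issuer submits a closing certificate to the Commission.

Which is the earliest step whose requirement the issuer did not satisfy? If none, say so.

(1) due by October 24, 2022 + 59 days = December 22, 2022; completed October 25, 2022, before the deadline.
(2) permitted from October 25, 2022 + 8 days = November 2, 2022 onward; done November 3, 2022, after the minimum wait.
(3) permitted from November 3, 2022 + 13 days = November 16, 2022 onward; November 17, 2022 is on or after that date.
(4) due by November 17, 2022 + 21 days = December 8, 2022; done November 21, 2022 — timely.
(5) permitted from November 21, 2022 + 7 days = November 28, 2022 onward; done November 30, 2022 — permitted.
(6) permitted from December 27, 2022 + 10 days = January 6, 2023 onward; done January 8, 2023, after the minimum wait.
(7) permitted from January 15, 2023 + 20 days = February 4, 2023 onward; acted on February 2, 2023, 2 days prematurely.

Step 7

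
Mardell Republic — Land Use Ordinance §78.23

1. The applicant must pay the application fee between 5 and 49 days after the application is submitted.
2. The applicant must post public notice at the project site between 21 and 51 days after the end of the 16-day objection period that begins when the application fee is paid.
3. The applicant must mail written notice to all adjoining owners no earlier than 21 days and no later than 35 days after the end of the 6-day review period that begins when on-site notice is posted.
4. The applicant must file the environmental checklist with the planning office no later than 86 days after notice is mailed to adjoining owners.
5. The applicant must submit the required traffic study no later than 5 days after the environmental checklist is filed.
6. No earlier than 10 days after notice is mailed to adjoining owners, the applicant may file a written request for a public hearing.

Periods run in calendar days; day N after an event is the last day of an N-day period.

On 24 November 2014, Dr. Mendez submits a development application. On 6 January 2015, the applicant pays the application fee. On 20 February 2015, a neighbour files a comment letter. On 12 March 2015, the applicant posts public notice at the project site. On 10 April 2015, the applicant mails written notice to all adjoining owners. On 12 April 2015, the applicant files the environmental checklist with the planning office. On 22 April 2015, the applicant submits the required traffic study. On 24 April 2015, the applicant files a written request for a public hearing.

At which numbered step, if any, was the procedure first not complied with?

Step 1: the window is 5–49 days after 24 November 2014 (when the application is submitted), so 29 November 2014 through 12 January 2015; done 6 January 2015 — within the window.
Step 2: the window is 21–51 days after 22 January 2015 (end of the 16-day objection period, which began when the application fee is paid on 6 January 2015), so 12 February 2015 through 14 March 2015; 12 March 2015 falls inside that range.
Step 3: the window is 21–35 days after 18 March 2015 (end of the 6-day review period, which began when on-site notice is posted on 12 March 2015), so 8 April 2015 through 22 April 2015; done 10 April 2015, which is between those dates.
Step 4: 86 days after 10 April 2015 (when notice is mailed to adjoining owners) is 5 July 2015; 12 April 2015 is within that limit.
Step 5: 5 days after 12 April 2015 (when the environmental checklist is filed) is 17 April 2015; done 22 April 2015 — 5 days late.
No need to go further; step 5 was not satisfied.

Step 5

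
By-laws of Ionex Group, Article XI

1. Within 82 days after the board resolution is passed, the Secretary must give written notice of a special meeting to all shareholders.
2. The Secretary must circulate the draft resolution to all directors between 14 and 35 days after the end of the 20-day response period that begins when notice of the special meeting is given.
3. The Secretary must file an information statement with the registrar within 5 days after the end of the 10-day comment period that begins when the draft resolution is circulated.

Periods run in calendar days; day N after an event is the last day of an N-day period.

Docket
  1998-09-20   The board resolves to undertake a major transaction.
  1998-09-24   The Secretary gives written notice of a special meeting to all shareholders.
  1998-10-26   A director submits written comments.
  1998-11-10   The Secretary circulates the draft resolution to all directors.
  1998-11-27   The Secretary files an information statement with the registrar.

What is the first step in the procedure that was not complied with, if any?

Step 1 — counting 82 days from 1998-09-20 (when the board resolution is passed) gives a deadline of 1998-12-11; completed 1998-09-24, before the deadline.
Step 2 — 14 and 35 days from 1998-10-14 (end of the 20-day response period, which began when notice of the special meeting is given on 1998-09-24) are 1998-10-28 and 1998-11-18 respectively; done 1998-11-10 — within the window.
Step 3 — counting 5 days from 1998-11-20 (end of the 10-day comment period, which began when the draft resolution is circulated on 1998-11-10) gives a deadline of 1998-11-25; 1998-11-27 misses that deadline by 2 days.

Step 3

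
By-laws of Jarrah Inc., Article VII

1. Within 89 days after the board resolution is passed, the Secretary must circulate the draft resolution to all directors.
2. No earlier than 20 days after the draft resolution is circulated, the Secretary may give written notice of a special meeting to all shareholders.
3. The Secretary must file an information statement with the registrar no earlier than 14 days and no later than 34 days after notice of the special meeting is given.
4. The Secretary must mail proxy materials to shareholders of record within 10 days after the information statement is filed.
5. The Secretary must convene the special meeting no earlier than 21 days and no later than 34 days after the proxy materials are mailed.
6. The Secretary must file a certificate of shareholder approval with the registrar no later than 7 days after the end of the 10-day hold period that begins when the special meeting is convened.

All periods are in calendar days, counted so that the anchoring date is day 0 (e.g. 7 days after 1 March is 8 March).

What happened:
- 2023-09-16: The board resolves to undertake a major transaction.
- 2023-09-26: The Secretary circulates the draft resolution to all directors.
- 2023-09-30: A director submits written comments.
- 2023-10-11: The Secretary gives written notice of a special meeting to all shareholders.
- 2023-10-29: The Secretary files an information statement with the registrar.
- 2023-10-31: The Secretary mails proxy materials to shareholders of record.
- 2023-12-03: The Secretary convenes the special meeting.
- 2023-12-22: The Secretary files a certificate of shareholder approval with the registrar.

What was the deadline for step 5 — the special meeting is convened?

Step 5 runs from 2023-10-31, when the proxy materials are mailed. The window is 21–34 days after 2023-10-31; it closes on 2023-12-04.

2023-12-04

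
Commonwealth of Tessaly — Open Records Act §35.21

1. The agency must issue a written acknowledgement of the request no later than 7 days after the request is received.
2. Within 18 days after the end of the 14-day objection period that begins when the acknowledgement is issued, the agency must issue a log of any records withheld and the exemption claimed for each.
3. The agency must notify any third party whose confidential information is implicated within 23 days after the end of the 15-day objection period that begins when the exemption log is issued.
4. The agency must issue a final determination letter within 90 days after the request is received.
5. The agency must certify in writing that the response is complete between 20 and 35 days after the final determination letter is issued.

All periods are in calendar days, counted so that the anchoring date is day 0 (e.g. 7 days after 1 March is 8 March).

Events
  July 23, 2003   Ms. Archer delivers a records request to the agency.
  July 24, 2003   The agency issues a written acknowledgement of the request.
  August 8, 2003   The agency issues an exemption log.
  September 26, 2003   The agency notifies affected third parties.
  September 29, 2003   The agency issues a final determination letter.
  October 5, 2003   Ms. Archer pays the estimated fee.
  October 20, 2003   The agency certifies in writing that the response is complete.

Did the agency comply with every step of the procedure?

No

Step 1 — counting 7 days from July 23, 2003 (when the request is received) gives a deadline of July 30, 2003; completed July 24, 2003, before the deadline.
Step 2 — counting 18 days from August 7, 2003 (end of the 14-day objection period, which began when the acknowledgement is issued on July 24, 2003) gives a deadline of August 25, 2003; completed August 8, 2003, before the deadline.
Step 3 — counting 23 days from August 23, 2003 (end of the 15-day objection period, which began when the exemption log is issued on August 8, 2003) gives a deadline of September 15, 2003; done September 26, 2003 — 11 days late.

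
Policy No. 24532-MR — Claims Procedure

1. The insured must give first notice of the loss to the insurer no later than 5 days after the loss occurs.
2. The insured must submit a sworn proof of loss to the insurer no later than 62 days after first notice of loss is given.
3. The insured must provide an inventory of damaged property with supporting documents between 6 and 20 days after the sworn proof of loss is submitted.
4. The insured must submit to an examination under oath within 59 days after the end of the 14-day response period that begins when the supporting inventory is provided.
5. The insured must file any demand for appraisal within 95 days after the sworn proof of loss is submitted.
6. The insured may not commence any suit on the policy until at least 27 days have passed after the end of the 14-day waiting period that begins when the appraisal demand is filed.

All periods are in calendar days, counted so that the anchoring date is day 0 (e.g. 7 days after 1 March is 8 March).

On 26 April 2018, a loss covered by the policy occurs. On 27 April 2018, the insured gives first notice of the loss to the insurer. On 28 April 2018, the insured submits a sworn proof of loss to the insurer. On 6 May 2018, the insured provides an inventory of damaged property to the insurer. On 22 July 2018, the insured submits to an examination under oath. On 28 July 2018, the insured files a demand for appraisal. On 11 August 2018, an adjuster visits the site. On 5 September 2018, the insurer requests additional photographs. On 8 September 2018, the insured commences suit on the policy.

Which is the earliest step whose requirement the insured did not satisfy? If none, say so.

Step 1 — counting 5 days from 26 April 2018 (when the loss occurs) gives a deadline of 1 May 2018; completed 27 April 2018, before the deadline.
Step 2 — counting 62 days from 27 April 2018 (when first notice of loss is given) gives a deadline of 28 June 2018; 28 April 2018 is within that limit.
Step 3 — 6 and 20 days from 28 April 2018 (when the sworn proof of loss is submitted) are 4 May 2018 and 18 May 2018 respectively; done 6 May 2018, which is between those dates.
Step 4 — counting 59 days from 20 May 2018 (end of the 14-day response period, which began when the supporting inventory is provided on 6 May 2018) gives a deadline of 18 July 2018; 22 July 2018 misses that deadline by 4 days.
The procedure was therefore not followed at step 4.

Step 4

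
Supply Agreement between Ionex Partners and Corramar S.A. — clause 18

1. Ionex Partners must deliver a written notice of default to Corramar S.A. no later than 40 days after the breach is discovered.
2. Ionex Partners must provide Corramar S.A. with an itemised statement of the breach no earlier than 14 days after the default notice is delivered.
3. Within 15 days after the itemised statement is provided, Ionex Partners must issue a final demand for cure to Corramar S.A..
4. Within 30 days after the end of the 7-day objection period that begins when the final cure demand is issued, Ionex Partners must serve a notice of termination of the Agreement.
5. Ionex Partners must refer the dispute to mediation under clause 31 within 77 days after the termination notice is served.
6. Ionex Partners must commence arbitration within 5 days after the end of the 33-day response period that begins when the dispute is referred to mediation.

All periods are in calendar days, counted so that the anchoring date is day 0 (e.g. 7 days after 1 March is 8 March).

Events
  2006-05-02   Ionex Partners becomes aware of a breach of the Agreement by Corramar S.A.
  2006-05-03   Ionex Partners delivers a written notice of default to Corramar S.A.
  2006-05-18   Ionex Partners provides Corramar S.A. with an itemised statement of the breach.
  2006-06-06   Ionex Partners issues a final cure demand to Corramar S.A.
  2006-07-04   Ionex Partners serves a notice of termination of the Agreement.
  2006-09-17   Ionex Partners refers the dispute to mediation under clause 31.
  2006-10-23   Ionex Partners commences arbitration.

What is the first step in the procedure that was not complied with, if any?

Step 3

Step 1: 40 days after 2006-05-02 (when the breach is discovered) is 2006-06-11; 2006-05-03 is within that limit.
Step 2: the earliest permitted date is 14 days after 2006-05-03 (when the default notice is delivered), i.e. 2006-05-17; done 2006-05-18, after the minimum wait.
Step 3: 15 days after 2006-05-18 (when the itemised statement is provided) is 2006-06-02; done 2006-06-06 — 4 days late.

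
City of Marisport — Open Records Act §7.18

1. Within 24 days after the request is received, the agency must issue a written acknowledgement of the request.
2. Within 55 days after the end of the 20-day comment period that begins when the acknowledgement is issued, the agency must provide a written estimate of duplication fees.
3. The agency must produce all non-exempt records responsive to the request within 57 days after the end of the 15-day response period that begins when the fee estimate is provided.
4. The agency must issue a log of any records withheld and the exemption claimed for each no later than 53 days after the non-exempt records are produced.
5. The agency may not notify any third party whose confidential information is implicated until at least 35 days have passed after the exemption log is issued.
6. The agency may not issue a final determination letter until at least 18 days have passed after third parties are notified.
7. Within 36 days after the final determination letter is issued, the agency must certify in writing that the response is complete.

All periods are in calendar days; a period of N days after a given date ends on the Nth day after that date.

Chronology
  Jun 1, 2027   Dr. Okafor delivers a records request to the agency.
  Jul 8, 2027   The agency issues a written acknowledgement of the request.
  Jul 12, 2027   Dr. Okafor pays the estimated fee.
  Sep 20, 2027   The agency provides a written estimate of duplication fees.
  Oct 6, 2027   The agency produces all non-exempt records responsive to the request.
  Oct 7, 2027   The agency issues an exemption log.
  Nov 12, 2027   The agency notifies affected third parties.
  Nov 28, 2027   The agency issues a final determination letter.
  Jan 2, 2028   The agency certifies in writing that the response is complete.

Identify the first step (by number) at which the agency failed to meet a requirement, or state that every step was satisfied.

Step 1

Step 1: 24 days after Jun 1, 2027 (when the request is received) is Jun 25, 2027; not done until Jul 8, 2027, 13 days after the deadline.
The analysis stops there.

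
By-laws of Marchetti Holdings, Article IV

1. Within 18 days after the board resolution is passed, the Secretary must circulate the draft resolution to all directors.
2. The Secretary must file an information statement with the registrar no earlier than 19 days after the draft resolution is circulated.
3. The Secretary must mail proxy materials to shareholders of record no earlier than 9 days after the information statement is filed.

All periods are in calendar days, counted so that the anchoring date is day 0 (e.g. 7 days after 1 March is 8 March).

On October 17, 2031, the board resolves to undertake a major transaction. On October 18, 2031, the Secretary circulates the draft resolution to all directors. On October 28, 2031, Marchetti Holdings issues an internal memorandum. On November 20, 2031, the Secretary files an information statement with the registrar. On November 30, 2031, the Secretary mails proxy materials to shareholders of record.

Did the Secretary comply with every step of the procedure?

Step 1 — counting 18 days from October 17, 2031 (when the board resolution is passed) gives a deadline of November 4, 2031; done October 18, 2031 — timely.
Step 2 — must wait 19 days from October 18, 2031 (when the draft resolution is circulated), so not before November 6, 2031; done November 20, 2031, after the minimum wait.
Step 3 — must wait 9 days from November 20, 2031 (when the information statement is filed), so not before November 29, 2031; done November 30, 2031 — permitted.

Yes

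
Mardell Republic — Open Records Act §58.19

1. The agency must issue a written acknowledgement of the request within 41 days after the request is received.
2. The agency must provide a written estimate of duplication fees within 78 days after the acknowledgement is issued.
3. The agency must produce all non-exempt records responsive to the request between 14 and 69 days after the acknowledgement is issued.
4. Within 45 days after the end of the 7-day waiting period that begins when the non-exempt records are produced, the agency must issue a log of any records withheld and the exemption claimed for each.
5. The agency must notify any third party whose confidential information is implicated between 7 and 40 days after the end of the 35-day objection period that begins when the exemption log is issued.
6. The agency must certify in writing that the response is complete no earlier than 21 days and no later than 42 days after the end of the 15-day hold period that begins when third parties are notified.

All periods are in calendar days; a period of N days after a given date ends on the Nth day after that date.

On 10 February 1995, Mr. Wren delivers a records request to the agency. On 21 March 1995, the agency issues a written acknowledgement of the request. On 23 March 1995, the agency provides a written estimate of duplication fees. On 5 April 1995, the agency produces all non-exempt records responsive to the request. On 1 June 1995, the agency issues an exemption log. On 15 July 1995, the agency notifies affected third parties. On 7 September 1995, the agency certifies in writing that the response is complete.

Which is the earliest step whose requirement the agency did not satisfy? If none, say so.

Step 4

Step 1: 41 days after 10 February 1995 (when the request is received) is 23 March 1995; done 21 March 1995 — timely.
Step 2: 78 days after 21 March 1995 (when the acknowledgement is issued) is 7 June 1995; 23 March 1995 is within that limit.
Step 3: the window is 14–69 days after 21 March 1995 (when the acknowledgement is issued), so 4 April 1995 through 29 May 1995; done 5 April 1995, which is between those dates.
Step 4: 45 days after 12 April 1995 (end of the 7-day waiting period, which began when the non-exempt records are produced on 5 April 1995) is 27 May 1995; not done until 1 June 1995, 5 days after the deadline.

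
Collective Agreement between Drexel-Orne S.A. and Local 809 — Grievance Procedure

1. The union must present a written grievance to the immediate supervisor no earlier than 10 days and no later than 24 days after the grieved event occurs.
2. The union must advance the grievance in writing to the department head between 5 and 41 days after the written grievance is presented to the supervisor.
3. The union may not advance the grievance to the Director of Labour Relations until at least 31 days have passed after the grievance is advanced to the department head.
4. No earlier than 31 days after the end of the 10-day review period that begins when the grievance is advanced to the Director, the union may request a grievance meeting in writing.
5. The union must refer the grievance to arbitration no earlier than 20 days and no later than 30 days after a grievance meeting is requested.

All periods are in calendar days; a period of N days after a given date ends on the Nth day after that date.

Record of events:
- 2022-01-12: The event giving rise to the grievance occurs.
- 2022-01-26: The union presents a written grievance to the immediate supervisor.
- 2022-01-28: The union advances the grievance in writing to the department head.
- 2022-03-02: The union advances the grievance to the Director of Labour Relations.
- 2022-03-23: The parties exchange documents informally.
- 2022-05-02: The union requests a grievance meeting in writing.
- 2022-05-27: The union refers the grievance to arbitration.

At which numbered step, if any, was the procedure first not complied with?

Step 2

Step 1 — 10 and 24 days from 2022-01-12 (when the grieved event occurs) are 2022-01-22 and 2022-02-05 respectively; 2022-01-26 falls inside that range.
Step 2 — 5 and 41 days from 2022-01-26 (when the written grievance is presented to the supervisor) are 2022-01-31 and 2022-03-08 respectively; done 2022-01-28 — 3 days before the window opened.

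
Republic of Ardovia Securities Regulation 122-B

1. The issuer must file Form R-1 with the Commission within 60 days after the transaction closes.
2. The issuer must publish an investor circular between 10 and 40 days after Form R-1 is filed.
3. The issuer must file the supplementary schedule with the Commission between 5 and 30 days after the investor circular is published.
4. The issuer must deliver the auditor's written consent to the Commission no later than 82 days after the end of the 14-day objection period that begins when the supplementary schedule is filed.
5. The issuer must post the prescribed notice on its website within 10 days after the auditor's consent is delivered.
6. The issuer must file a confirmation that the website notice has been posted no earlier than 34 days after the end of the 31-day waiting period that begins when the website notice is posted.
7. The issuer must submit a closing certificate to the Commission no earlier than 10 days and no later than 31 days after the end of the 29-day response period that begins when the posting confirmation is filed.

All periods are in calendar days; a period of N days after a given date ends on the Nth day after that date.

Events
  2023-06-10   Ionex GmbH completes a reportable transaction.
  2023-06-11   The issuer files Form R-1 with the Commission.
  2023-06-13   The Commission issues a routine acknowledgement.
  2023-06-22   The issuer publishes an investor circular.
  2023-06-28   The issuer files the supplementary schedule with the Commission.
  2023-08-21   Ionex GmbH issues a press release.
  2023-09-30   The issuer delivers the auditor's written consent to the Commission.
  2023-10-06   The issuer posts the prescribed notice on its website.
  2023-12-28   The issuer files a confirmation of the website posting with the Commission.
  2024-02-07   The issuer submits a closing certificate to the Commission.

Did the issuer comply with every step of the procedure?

Yes

Step 1 — counting 60 days from 2023-06-10 (when the transaction closes) gives a deadline of 2023-08-09; completed 2023-06-11, before the deadline.
Step 2 — 10 and 40 days from 2023-06-11 (when Form R-1 is filed) are 2023-06-21 and 2023-07-21 respectively; 2023-06-22 falls inside that range.
Step 3 — 5 and 30 days from 2023-06-22 (when the investor circular is published) are 2023-06-27 and 2023-07-22 respectively; done 2023-06-28, which is between those dates.
Step 4 — counting 82 days from 2023-07-12 (end of the 14-day objection period, which began when the supplementary schedule is filed on 2023-06-28) gives a deadline of 2023-10-02; completed 2023-09-30, before the deadline.
Step 5 — counting 10 days from 2023-09-30 (when the auditor's consent is delivered) gives a deadline of 2023-10-10; done 2023-10-06 — timely.
Step 6 — must wait 34 days from 2023-11-06 (end of the 31-day waiting period, which began when the website notice is posted on 2023-10-06), so not before 2023-12-10; done 2023-12-28, after the minimum wait.
Step 7 — 10 and 31 days from 2024-01-26 (end of the 29-day response period, which began when the posting confirmation is filed on 2023-12-28) are 2024-02-05 and 2024-02-26 respectively; 2024-02-07 falls inside that range.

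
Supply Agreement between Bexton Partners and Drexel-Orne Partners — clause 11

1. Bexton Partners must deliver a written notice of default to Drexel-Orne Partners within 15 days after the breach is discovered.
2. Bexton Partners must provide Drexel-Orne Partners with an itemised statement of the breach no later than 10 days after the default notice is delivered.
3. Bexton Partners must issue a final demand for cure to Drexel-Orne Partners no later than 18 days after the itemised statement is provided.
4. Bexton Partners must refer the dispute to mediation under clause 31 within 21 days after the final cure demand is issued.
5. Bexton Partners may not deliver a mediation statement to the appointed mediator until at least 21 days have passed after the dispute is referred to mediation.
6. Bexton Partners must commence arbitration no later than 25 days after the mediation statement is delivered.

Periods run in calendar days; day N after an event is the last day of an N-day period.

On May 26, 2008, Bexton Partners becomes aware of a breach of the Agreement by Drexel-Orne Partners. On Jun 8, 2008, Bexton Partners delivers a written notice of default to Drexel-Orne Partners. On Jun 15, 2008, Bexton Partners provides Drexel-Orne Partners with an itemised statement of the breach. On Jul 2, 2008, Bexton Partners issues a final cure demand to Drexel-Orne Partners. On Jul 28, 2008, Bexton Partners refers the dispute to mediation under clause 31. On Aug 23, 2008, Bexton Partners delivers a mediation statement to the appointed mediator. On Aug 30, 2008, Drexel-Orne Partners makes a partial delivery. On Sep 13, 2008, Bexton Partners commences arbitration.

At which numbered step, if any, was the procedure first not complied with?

Step 4

(1) due by May 26, 2008 + 15 days = Jun 10, 2008; done Jun 8, 2008 — timely.
(2) due by Jun 8, 2008 + 10 days = Jun 18, 2008; completed Jun 15, 2008, before the deadline.
(3) due by Jun 15, 2008 + 18 days = Jul 3, 2008; done Jul 2, 2008 — timely.
(4) due by Jul 2, 2008 + 21 days = Jul 23, 2008; done Jul 28, 2008 — 5 days late.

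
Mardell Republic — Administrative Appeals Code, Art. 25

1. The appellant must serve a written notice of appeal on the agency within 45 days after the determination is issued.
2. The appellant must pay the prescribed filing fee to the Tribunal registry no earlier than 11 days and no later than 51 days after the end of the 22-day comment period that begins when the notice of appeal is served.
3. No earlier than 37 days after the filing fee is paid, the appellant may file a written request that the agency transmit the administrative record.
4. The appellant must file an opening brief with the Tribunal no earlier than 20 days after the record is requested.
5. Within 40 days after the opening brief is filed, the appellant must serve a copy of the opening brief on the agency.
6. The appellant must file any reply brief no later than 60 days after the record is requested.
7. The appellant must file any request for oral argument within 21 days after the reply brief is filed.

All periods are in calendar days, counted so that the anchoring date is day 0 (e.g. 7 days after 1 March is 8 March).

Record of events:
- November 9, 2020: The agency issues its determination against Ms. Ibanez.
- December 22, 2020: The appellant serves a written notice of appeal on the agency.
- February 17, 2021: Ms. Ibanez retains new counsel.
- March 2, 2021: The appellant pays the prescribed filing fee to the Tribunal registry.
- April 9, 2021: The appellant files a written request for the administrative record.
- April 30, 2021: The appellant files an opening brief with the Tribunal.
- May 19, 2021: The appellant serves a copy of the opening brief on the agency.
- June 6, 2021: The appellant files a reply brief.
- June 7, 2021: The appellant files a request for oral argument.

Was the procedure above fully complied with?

(1) due by November 9, 2020 + 45 days = December 24, 2020; December 22, 2020 is within that limit.
(2) the permitted window runs from January 13, 2021 + 11 = January 24, 2021 to January 13, 2021 + 51 = March 5, 2021; March 2, 2021 falls inside that range.
(3) permitted from March 2, 2021 + 37 days = April 8, 2021 onward; done April 9, 2021 — permitted.
(4) permitted from April 9, 2021 + 20 days = April 29, 2021 onward; April 30, 2021 is on or after that date.
(5) due by April 30, 2021 + 40 days = June 9, 2021; done May 19, 2021 — timely.
(6) due by April 9, 2021 + 60 days = June 8, 2021; done June 6, 2021 — timely.
(7) due by June 6, 2021 + 21 days = June 27, 2021; done June 7, 2021 — timely.

Yes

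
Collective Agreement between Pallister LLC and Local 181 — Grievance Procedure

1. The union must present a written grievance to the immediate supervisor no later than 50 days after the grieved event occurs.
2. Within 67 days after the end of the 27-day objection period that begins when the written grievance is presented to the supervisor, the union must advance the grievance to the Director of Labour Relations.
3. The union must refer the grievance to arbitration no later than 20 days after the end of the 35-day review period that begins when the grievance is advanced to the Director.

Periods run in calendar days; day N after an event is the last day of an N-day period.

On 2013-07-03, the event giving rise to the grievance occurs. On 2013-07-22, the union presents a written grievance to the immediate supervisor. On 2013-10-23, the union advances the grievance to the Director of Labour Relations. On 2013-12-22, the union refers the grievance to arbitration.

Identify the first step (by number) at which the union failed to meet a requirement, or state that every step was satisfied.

Step 1: 50 days after 2013-07-03 (when the grieved event occurs) is 2013-08-22; 2013-07-22 is within that limit.
Step 2: 67 days after 2013-08-18 (end of the 27-day objection period, which began when the written grievance is presented to the supervisor on 2013-07-22) is 2013-10-24; completed 2013-10-23, before the deadline.
Step 3: 20 days after 2013-11-27 (end of the 35-day review period, which began when the grievance is advanced to the Director on 2013-10-23) is 2013-12-17; not done until 2013-12-22, 5 days after the deadline.

Step 3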